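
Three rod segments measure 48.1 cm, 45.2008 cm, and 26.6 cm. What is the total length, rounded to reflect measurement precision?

119.9 cm

48.1 cm + 45.2008 cm + 26.6 cm = 119.9008 cm.
Addition/subtraction keeps the fewest decimal places: 48.1 → 1 decimal place, 45.2008 → 4 decimal places, 26.6 → 1 decimal place; limit is 1.
Rounded to 1 decimal place: 119.9 cm.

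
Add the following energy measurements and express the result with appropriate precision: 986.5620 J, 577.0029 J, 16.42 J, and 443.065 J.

986.5620 J + 577.0029 J + 16.42 J + 443.065 J = 2023.0499 J.
Addition/subtraction keeps the fewest decimal places: 986.5620 → 4 decimal places, 577.0029 → 4 decimal places, 16.42 → 2 decimal places, 443.065 → 3 decimal places; limit is 2.
Rounded to 2 decimal places: 2023.05 J.

2023.05 J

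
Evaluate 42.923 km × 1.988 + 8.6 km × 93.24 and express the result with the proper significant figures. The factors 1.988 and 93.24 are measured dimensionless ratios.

42.923 × 1.988 = 85.330924 → 85.33 km (4 s.f., last digit at the 10^-2 place).
8.6 × 93.24 = 801.864 → 8.0 × 10^2 km (2 s.f., last digit at the 10^1 place).
Sum: 887.194924 km; keep the coarser place, 10^1.
Result: 8.9 × 10^2 km.

8.9 × 10^2 km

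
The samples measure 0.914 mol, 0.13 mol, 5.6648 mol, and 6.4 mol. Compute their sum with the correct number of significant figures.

13.1 mol

0.914 mol + 0.13 mol + 5.6648 mol + 6.4 mol = 13.1088 mol.
Addition/subtraction keeps the fewest decimal places: 0.914 → 3 decimal places, 0.13 → 2 decimal places, 5.6648 → 4 decimal places, 6.4 → 1 decimal place; limit is 1.
Rounded to 1 decimal place: 13.1 mol.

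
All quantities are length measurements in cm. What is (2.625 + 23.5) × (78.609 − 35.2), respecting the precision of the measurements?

2.625 + 23.5 = 26.125, limited to 1 d.p. → 3 s.f.; 78.609 − 35.2 = 43.409, limited to 1 d.p. → 3 s.f.
Carrying full precision, 26.125 × 43.409 = 1134.060125; keep min(3, 3) = 3 s.f.
Rounded to 3 significant figures: 1.13 × 10³ cm².

1.13 × 10³ cm²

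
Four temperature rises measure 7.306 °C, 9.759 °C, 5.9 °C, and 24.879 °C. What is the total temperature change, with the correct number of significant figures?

7.306 °C + 9.759 °C + 5.9 °C + 24.879 °C = 47.844 °C.
Addition/subtraction keeps the fewest decimal places: 7.306 → 3 decimal places, 9.759 → 3 decimal places, 5.9 → 1 decimal place, 24.879 → 3 decimal places; limit is 1.
Rounded to 1 decimal place: 47.8 °C.

47.8 °C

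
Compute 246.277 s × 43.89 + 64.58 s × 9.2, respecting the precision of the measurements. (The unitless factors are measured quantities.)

246.277 × 43.89 = 10809.09753 → 1.081 × 10⁴ s (4 s.f., last digit at the 10^1 place).
64.58 × 9.2 = 594.136 → 5.9 × 10² s (2 s.f., last digit at the 10^1 place).
Sum: 11403.23353 s; keep the coarser place, 10^1.
Result: 1.140 × 10⁴ s.

1.140 × 10⁴ s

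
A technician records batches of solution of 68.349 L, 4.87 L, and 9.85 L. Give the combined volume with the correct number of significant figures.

83.07 L

68.349 L + 4.87 L + 9.85 L = 83.069 L.
Addition/subtraction keeps the fewest decimal places: 68.349 → 3 decimal places, 4.87 → 2 decimal places, 9.85 → 2 decimal places; limit is 2.
Rounded to 2 decimal places: 83.07 L.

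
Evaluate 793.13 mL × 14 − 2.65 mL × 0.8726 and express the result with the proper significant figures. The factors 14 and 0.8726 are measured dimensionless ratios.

793.13 × 14 = 11103.82 → 1.1 × 10⁴ mL (2 s.f., last digit at the 10^3 place).
2.65 × 0.8726 = 2.31239 → 2.31 mL (3 s.f., last digit at the 10^-2 place).
Difference: 11101.50761 mL; keep the coarser place, 10^3.
Result: 1.1 × 10⁴ mL.

1.1 × 10⁴ mL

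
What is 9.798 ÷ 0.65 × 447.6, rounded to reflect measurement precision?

9.798 ÷ 0.65 × 447.6 = 6747.05353846…
Multiplication/division keeps the fewest significant figures: 9.798 → 4 s.f., 0.65 → 2 s.f., 447.6 → 4 s.f.; limit is 2.
Rounded to 2 significant figures: 6.7 × 10^3.

6.7 × 10^3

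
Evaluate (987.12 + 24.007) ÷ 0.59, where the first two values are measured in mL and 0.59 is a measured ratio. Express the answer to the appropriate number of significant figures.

987.12 mL + 24.007 mL = 1011.127 mL; the sum is limited to 2 decimal places (6 s.f.).
Carrying full precision, 1011.127 ÷ 0.59 = 1713.77457627… mL; 0.59 has 2 s.f., so the result keeps min(6, 2) = 2 s.f.
Rounded to 2 significant figures: 1.7 × 10³ mL.

1.7 × 10³ mL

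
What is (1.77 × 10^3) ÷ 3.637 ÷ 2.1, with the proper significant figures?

(1.77 × 10^3) ÷ 3.637 ÷ 2.1 = 231.745158883…
Multiplication/division keeps the fewest significant figures: 1.77 × 10^3 → 3 s.f., 3.637 → 4 s.f., 2.1 → 2 s.f.; limit is 2.
Rounded to 2 significant figures: 2.3 × 10^2.

2.3 × 10^2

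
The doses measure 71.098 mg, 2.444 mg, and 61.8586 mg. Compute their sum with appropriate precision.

135.401 mg

71.098 mg + 2.444 mg + 61.8586 mg = 135.4006 mg.
Addition/subtraction keeps the fewest decimal places: 71.098 → 3 decimal places, 2.444 → 3 decimal places, 61.8586 → 4 decimal places; limit is 3.
Rounded to 3 decimal places: 135.401 mg.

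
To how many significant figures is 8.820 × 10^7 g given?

4

8.820 × 10^7: in scientific notation every digit of the coefficient is significant.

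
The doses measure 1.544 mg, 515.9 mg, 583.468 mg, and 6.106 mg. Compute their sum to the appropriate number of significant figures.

1.1070 × 10³ mg

1.544 mg + 515.9 mg + 583.468 mg + 6.106 mg = 1107.018 mg.
Addition/subtraction keeps the fewest decimal places: 1.544 → 3 decimal places, 515.9 → 1 decimal place, 583.468 → 3 decimal places, 6.106 → 3 decimal places; limit is 1.
Rounded to 1 decimal place: 1.1070 × 10³ mg.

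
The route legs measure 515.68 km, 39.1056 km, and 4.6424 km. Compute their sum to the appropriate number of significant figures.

559.43 km

515.68 km + 39.1056 km + 4.6424 km = 559.4280 km.
Addition/subtraction keeps the fewest decimal places: 515.68 → 2 decimal places, 39.1056 → 4 decimal places, 4.6424 → 4 decimal places; limit is 2.
Rounded to 2 decimal places: 559.43 km.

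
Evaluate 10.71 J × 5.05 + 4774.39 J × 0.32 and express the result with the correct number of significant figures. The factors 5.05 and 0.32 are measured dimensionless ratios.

1.6 × 10³ J

10.71 × 5.05 = 54.0855 → 54.1 J (3 s.f., last digit at the 10^-1 place).
4774.39 × 0.32 = 1527.8048 → 1.5 × 10³ J (2 s.f., last digit at the 10^2 place).
Sum: 1581.8903 J; keep the coarser place, 10^2.
Result: 1.6 × 10³ J.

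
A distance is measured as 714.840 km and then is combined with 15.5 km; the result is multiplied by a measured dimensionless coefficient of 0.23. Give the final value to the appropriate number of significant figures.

1.7 × 10² km

714.840 km + 15.5 km = 730.340 km; the sum is limited to 1 decimal place (4 s.f.).
Carrying full precision, 730.340 × 0.23 = 167.9782 km; 0.23 has 2 s.f., so the result keeps min(4, 2) = 2 s.f.
Rounded to 2 significant figures: 1.7 × 10² km.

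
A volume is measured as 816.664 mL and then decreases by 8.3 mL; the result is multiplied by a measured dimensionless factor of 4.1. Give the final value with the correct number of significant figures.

816.664 mL − 8.3 mL = 808.364 mL; the difference is limited to 1 decimal place (4 s.f.).
Carrying full precision, 808.364 × 4.1 = 3314.2924 mL; 4.1 has 2 s.f., so the result keeps min(4, 2) = 2 s.f.
Rounded to 2 significant figures: 3.3 × 10³ mL.

3.3 × 10³ mL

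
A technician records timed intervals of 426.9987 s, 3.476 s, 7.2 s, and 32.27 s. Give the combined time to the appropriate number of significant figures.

469.9 s

426.9987 s + 3.476 s + 7.2 s + 32.27 s = 469.9447 s.
Addition/subtraction keeps the fewest decimal places: 426.9987 → 4 decimal places, 3.476 → 3 decimal places, 7.2 → 1 decimal place, 32.27 → 2 decimal places; limit is 1.
Rounded to 1 decimal place: 469.9 s.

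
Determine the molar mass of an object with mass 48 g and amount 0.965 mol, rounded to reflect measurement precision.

molar mass = 48 g ÷ 0.965 mol = 49.7409326425… g/mol.
48 has 2 significant figures; 0.965 has 3.
Division/multiplication keeps the fewest: 2 significant figures.
Rounded: 5.0 × 10^1 g/mol.

5.0 × 10^1 g/mol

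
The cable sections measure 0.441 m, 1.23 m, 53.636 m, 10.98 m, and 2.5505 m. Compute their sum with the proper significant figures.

0.441 m + 1.23 m + 53.636 m + 10.98 m + 2.5505 m = 68.8375 m.
Addition/subtraction keeps the fewest decimal places: 0.441 → 3 decimal places, 1.23 → 2 decimal places, 53.636 → 3 decimal places, 10.98 → 2 decimal places, 2.5505 → 4 decimal places; limit is 2.
Rounded to 2 decimal places: 68.84 m.

68.84 m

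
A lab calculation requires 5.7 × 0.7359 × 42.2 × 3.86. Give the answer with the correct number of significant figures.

6.8 × 10²

5.7 × 0.7359 × 42.2 × 3.86 = 683.27166996
Multiplication/division keeps the fewest significant figures: 5.7 → 2 s.f., 0.7359 → 4 s.f., 42.2 → 3 s.f., 3.86 → 3 s.f.; limit is 2.
Rounded to 2 significant figures: 6.8 × 10².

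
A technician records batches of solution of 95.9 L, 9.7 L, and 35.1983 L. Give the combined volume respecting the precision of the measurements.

95.9 L + 9.7 L + 35.1983 L = 140.7983 L.
Addition/subtraction keeps the fewest decimal places: 95.9 → 1 decimal place, 9.7 → 1 decimal place, 35.1983 → 4 decimal places; limit is 1.
Rounded to 1 decimal place: 140.8 L.

140.8 L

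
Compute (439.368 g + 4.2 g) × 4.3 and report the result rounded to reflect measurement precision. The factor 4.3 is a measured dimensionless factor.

1.9 × 10³ g

439.368 g + 4.2 g = 443.568 g; the sum is limited to 1 decimal place (4 s.f.).
Carrying full precision, 443.568 × 4.3 = 1907.3424 g; 4.3 has 2 s.f., so the result keeps min(4, 2) = 2 s.f.
Rounded to 2 significant figures: 1.9 × 10³ g.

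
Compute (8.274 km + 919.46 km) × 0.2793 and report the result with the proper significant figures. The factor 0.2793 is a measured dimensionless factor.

8.274 km + 919.46 km = 927.734 km; the sum is limited to 2 decimal places (5 s.f.).
Carrying full precision, 927.734 × 0.2793 = 259.1161062 km; 0.2793 has 4 s.f., so the result keeps min(5, 4) = 4 s.f.
Rounded to 4 significant figures: 259.1 km.

259.1 km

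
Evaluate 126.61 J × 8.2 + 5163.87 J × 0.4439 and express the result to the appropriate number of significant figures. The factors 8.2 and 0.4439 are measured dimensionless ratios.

126.61 × 8.2 = 1038.202 → 1.0 × 10^3 J (2 s.f., last digit at the 10^2 place).
5163.87 × 0.4439 = 2292.241893 → 2292 J (4 s.f., last digit at the 10^0 place).
Sum: 3330.443893 J; keep the coarser place, 10^2.
Result: 3.3 × 10^3 J.

3.3 × 10^3 J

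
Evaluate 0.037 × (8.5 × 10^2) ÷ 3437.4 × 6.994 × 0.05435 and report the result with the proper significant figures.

3.5 × 10^-3

0.037 × (8.5 × 10^2) ÷ 3437.4 × 6.994 × 0.05435 = 0.00347788929278…
Multiplication/division keeps the fewest significant figures: 0.037 → 2 s.f., 8.5 × 10^2 → 2 s.f., 3437.4 → 5 s.f., 6.994 → 4 s.f., 0.05435 → 4 s.f.; limit is 2.
Rounded to 2 significant figures: 3.5 × 10^-3.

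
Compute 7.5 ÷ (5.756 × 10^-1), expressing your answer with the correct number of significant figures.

7.5 ÷ (5.756 × 10^-1) = 13.0298818624…
Multiplication/division keeps the fewest significant figures: 7.5 → 2 s.f., 5.756 × 10^-1 → 4 s.f.; limit is 2.
Rounded to 2 significant figures: 13.

13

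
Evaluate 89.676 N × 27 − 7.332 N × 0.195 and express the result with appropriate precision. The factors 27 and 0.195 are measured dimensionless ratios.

89.676 × 27 = 2421.252 → 2.4 × 10³ N (2 s.f., last digit at the 10^2 place).
7.332 × 0.195 = 1.42974 → 1.43 N (3 s.f., last digit at the 10^-2 place).
Difference: 2419.82226 N; keep the coarser place, 10^2.
Result: 2.4 × 10³ N.

2.4 × 10³ N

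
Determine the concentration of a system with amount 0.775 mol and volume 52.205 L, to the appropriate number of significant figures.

1.48 × 10⁻² mol/L

concentration = 0.775 mol ÷ 52.205 L = 0.0148453213294… mol/L.
0.775 has 3 significant figures; 52.205 has 5.
Division/multiplication keeps the fewest: 3 significant figures.
Rounded: 1.48 × 10⁻² mol/L.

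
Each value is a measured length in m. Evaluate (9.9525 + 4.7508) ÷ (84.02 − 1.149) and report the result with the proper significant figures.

0.1774

9.9525 + 4.7508 = 14.7033, limited to 4 d.p. → 6 s.f.; 84.02 − 1.149 = 82.871, limited to 2 d.p. → 4 s.f.
Carrying full precision, 14.7033 ÷ 82.871 = 0.177423948064…; keep min(6, 4) = 4 s.f.
Rounded to 4 significant figures: 0.1774.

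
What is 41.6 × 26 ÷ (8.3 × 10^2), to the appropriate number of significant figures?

1.3

41.6 × 26 ÷ (8.3 × 10^2) = 1.30313253012…
Multiplication/division keeps the fewest significant figures: 41.6 → 3 s.f., 26 → 2 s.f., 8.3 × 10^2 → 2 s.f.; limit is 2.
Rounded to 2 significant figures: 1.3.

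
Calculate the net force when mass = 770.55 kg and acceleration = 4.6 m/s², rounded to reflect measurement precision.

net force = 770.55 kg × 4.6 m/s² = 3544.53 N.
770.55 has 5 significant figures; 4.6 has 2.
Division/multiplication keeps the fewest: 2 significant figures.
Rounded: 3.5 × 10^3 N.

3.5 × 10^3 N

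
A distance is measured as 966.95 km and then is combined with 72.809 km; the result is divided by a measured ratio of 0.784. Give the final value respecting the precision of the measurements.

966.95 km + 72.809 km = 1039.759 km; the sum is limited to 2 decimal places (6 s.f.).
Carrying full precision, 1039.759 ÷ 0.784 = 1326.22321429… km; 0.784 has 3 s.f., so the result keeps min(6, 3) = 3 s.f.
Rounded to 3 significant figures: 1.33 × 10³ km.

1.33 × 10³ km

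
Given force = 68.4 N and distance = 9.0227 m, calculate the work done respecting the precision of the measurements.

617 J

work done = 68.4 N × 9.0227 m = 617.15268 J.
68.4 has 3 significant figures; 9.0227 has 5.
Division/multiplication keeps the fewest: 3 significant figures.
Rounded: 617 J.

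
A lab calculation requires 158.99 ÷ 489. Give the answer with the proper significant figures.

158.99 ÷ 489 = 0.325132924335…
Multiplication/division keeps the fewest significant figures: 158.99 → 5 s.f., 489 → 3 s.f.; limit is 3.
Rounded to 3 significant figures: 0.325.

0.325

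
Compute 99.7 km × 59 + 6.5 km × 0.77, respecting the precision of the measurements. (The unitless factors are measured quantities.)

5.9 × 10^3 km

99.7 × 59 = 5882.3 → 5.9 × 10^3 km (2 s.f., last digit at the 10^2 place).
6.5 × 0.77 = 5.005 → 5.0 km (2 s.f., last digit at the 10^-1 place).
Sum: 5887.305 km; keep the coarser place, 10^2.
Result: 5.9 × 10^3 km.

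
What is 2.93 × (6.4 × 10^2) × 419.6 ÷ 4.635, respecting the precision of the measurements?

2.93 × (6.4 × 10^2) × 419.6 ÷ 4.635 = 169759.206041…
Multiplication/division keeps the fewest significant figures: 2.93 → 3 s.f., 6.4 × 10^2 → 2 s.f., 419.6 → 4 s.f., 4.635 → 4 s.f.; limit is 2.
Rounded to 2 significant figures: 1.7 × 10^5.

1.7 × 10^5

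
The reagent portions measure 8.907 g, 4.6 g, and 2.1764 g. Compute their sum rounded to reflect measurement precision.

8.907 g + 4.6 g + 2.1764 g = 15.6834 g.
Addition/subtraction keeps the fewest decimal places: 8.907 → 3 decimal places, 4.6 → 1 decimal place, 2.1764 → 4 decimal places; limit is 1.
Rounded to 1 decimal place: 15.7 g.

15.7 g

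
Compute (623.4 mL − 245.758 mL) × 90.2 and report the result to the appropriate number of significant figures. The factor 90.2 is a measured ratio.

3.41 × 10⁴ mL

623.4 mL − 245.758 mL = 377.642 mL; the difference is limited to 1 decimal place (4 s.f.).
Carrying full precision, 377.642 × 90.2 = 34063.3084 mL; 90.2 has 3 s.f., so the result keeps min(4, 3) = 3 s.f.
Rounded to 3 significant figures: 3.41 × 10⁴ mL.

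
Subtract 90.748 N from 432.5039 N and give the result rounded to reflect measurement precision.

432.5039 N − 90.748 N = 341.7559 N.
Addition/subtraction keeps the fewest decimal places: 432.5039 → 4 decimal places, 90.748 → 3 decimal places; limit is 3.
Rounded to 3 decimal places: 341.756 N.

341.756 N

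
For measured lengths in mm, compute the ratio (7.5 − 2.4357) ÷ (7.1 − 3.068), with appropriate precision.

1.3

7.5 − 2.4357 = 5.0643, limited to 1 d.p. → 2 s.f.; 7.1 − 3.068 = 4.032, limited to 1 d.p. → 2 s.f.
Carrying full precision, 5.0643 ÷ 4.032 = 1.25602678571…; keep min(2, 2) = 2 s.f.
Rounded to 2 significant figures: 1.3.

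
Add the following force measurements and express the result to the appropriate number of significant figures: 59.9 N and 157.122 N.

59.9 N + 157.122 N = 217.022 N.
Addition/subtraction keeps the fewest decimal places: 59.9 → 1 decimal place, 157.122 → 3 decimal places; limit is 1.
Rounded to 1 decimal place: 217.0 N.

217.0 N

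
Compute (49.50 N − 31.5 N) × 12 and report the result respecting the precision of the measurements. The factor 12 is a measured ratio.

49.50 N − 31.5 N = 18.00 N; the difference is limited to 1 decimal place (3 s.f.).
Carrying full precision, 18.00 × 12 = 216 N; 12 has 2 s.f., so the result keeps min(3, 2) = 2 s.f.
Rounded to 2 significant figures: 2.2 × 10^2 N.

2.2 × 10^2 N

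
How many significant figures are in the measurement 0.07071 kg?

0.07071: leading zeros are not significant; zeros between nonzero digits are significant.

4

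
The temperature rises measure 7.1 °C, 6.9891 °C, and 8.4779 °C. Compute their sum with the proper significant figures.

22.6 °C

7.1 °C + 6.9891 °C + 8.4779 °C = 22.5670 °C.
Addition/subtraction keeps the fewest decimal places: 7.1 → 1 decimal place, 6.9891 → 4 decimal places, 8.4779 → 4 decimal places; limit is 1.
Rounded to 1 decimal place: 22.6 °C.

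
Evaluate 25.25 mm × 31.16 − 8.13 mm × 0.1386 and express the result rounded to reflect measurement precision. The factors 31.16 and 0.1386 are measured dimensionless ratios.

25.25 × 31.16 = 786.79 → 786.8 mm (4 s.f., last digit at the 10^-1 place).
8.13 × 0.1386 = 1.126818 → 1.13 mm (3 s.f., last digit at the 10^-2 place).
Difference: 785.663182 mm; keep the coarser place, 10^-1.
Result: 785.7 mm.

785.7 mm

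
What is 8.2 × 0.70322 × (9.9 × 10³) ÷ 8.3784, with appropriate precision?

8.2 × 0.70322 × (9.9 × 10³) ÷ 8.3784 = 6813.63978803…
Multiplication/division keeps the fewest significant figures: 8.2 → 2 s.f., 0.70322 → 5 s.f., 9.9 × 10³ → 2 s.f., 8.3784 → 5 s.f.; limit is 2.
Rounded to 2 significant figures: 6.8 × 10³.

6.8 × 10³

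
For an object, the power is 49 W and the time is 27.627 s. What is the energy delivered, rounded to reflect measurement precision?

energy delivered = 49 W × 27.627 s = 1353.723 J.
49 has 2 significant figures; 27.627 has 5.
Division/multiplication keeps the fewest: 2 significant figures.
Rounded: 1.4 × 10³ J.

1.4 × 10³ J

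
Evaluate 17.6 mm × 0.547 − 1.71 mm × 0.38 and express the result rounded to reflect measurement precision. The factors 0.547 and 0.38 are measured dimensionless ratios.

17.6 × 0.547 = 9.6272 → 9.63 mm (3 s.f., last digit at the 10^-2 place).
1.71 × 0.38 = 0.6498 → 0.65 mm (2 s.f., last digit at the 10^-2 place).
Difference: 8.9774 mm; keep the coarser place, 10^-2.
Result: 8.98 mm.

8.98 mm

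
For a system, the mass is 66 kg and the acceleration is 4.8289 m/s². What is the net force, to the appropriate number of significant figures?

net force = 66 kg × 4.8289 m/s² = 318.7074 N.
66 has 2 significant figures; 4.8289 has 5.
Division/multiplication keeps the fewest: 2 significant figures.
Rounded: 3.2 × 10^2 N.

3.2 × 10^2 N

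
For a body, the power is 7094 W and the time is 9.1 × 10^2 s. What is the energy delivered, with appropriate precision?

6.5 × 10^6 J

energy delivered = 7094 W × 9.1 × 10^2 s = 6455540 J.
7094 has 4 significant figures; 9.1 × 10^2 has 2.
Division/multiplication keeps the fewest: 2 significant figures.
Rounded: 6.5 × 10^6 J.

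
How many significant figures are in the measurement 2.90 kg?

3

2.90: trailing zeros after a decimal point are significant.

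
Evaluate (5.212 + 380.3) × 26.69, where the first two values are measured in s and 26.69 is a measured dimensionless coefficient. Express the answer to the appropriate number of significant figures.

1.029 × 10^4 s

5.212 s + 380.3 s = 385.512 s; the sum is limited to 1 decimal place (4 s.f.).
Carrying full precision, 385.512 × 26.69 = 10289.31528 s; 26.69 has 4 s.f., so the result keeps min(4, 4) = 4 s.f.
Rounded to 4 significant figures: 1.029 × 10^4 s.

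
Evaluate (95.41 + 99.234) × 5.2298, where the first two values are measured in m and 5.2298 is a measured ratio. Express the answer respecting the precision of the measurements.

1017.9 m

95.41 m + 99.234 m = 194.644 m; the sum is limited to 2 decimal places (5 s.f.).
Carrying full precision, 194.644 × 5.2298 = 1017.9491912 m; 5.2298 has 5 s.f., so the result keeps min(5, 5) = 5 s.f.
Rounded to 5 significant figures: 1017.9 m.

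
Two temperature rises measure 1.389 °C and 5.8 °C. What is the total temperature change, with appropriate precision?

7.2 °C

1.389 °C + 5.8 °C = 7.189 °C.
Addition/subtraction keeps the fewest decimal places: 1.389 → 3 decimal places, 5.8 → 1 decimal place; limit is 1.
Rounded to 1 decimal place: 7.2 °C.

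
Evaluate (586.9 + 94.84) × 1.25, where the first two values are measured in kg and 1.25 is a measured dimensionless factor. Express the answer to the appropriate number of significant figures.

852 kg

586.9 kg + 94.84 kg = 681.74 kg; the sum is limited to 1 decimal place (4 s.f.).
Carrying full precision, 681.74 × 1.25 = 852.175 kg; 1.25 has 3 s.f., so the result keeps min(4, 3) = 3 s.f.
Rounded to 3 significant figures: 852 kg.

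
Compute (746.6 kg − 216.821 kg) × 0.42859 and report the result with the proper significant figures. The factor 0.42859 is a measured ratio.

746.6 kg − 216.821 kg = 529.779 kg; the difference is limited to 1 decimal place (4 s.f.).
Carrying full precision, 529.779 × 0.42859 = 227.05798161 kg; 0.42859 has 5 s.f., so the result keeps min(4, 5) = 4 s.f.
Rounded to 4 significant figures: 227.1 kg.

227.1 kg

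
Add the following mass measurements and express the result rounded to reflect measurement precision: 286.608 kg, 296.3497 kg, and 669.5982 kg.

1252.556 kg

286.608 kg + 296.3497 kg + 669.5982 kg = 1252.5559 kg.
Addition/subtraction keeps the fewest decimal places: 286.608 → 3 decimal places, 296.3497 → 4 decimal places, 669.5982 → 4 decimal places; limit is 3.
Rounded to 3 decimal places: 1252.556 kg.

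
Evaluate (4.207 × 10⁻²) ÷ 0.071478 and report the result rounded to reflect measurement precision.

(4.207 × 10⁻²) ÷ 0.071478 = 0.588572707686…
Multiplication/division keeps the fewest significant figures: 4.207 × 10⁻² → 4 s.f., 0.071478 → 5 s.f.; limit is 4.
Rounded to 4 significant figures: 0.5886.

0.5886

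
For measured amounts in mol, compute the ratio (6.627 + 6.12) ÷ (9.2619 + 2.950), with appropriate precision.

6.627 + 6.12 = 12.747, limited to 2 d.p. → 4 s.f.; 9.2619 + 2.950 = 12.2119, limited to 3 d.p. → 5 s.f.
Carrying full precision, 12.747 ÷ 12.2119 = 1.04381791531…; keep min(4, 5) = 4 s.f.
Rounded to 4 significant figures: 1.044.

1.044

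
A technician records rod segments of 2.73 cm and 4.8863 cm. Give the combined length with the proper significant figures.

2.73 cm + 4.8863 cm = 7.6163 cm.
Addition/subtraction keeps the fewest decimal places: 2.73 → 2 decimal places, 4.8863 → 4 decimal places; limit is 2.
Rounded to 2 decimal places: 7.62 cm.

7.62 cm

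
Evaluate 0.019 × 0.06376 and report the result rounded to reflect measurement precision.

0.019 × 0.06376 = 0.00121144
Multiplication/division keeps the fewest significant figures: 0.019 → 2 s.f., 0.06376 → 4 s.f.; limit is 2.
Rounded to 2 significant figures: 0.0012.

0.0012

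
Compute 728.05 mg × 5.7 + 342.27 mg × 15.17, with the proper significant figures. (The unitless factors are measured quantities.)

9.3 × 10³ mg

728.05 × 5.7 = 4149.885 → 4.1 × 10³ mg (2 s.f., last digit at the 10^2 place).
342.27 × 15.17 = 5192.2359 → 5192 mg (4 s.f., last digit at the 10^0 place).
Sum: 9342.1209 mg; keep the coarser place, 10^2.
Result: 9.3 × 10³ mg.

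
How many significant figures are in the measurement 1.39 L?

3

1.39: every digit is nonzero and significant.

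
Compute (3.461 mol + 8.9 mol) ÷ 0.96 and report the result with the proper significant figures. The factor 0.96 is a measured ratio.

3.461 mol + 8.9 mol = 12.361 mol; the sum is limited to 1 decimal place (3 s.f.).
Carrying full precision, 12.361 ÷ 0.96 = 12.8760416667… mol; 0.96 has 2 s.f., so the result keeps min(3, 2) = 2 s.f.
Rounded to 2 significant figures: 13 mol.

13 mol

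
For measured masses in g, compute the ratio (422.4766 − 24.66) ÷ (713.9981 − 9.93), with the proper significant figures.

422.4766 − 24.66 = 397.8166, limited to 2 d.p. → 5 s.f.; 713.9981 − 9.93 = 704.0681, limited to 2 d.p. → 5 s.f.
Carrying full precision, 397.8166 ÷ 704.0681 = 0.565025741118…; keep min(5, 5) = 5 s.f.
Rounded to 5 significant figures: 0.56503.

0.56503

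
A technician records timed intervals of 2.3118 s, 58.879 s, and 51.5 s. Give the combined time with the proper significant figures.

112.7 s

2.3118 s + 58.879 s + 51.5 s = 112.6908 s.
Addition/subtraction keeps the fewest decimal places: 2.3118 → 4 decimal places, 58.879 → 3 decimal places, 51.5 → 1 decimal place; limit is 1.
Rounded to 1 decimal place: 112.7 s.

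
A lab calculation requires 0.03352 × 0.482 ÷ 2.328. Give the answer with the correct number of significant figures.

0.00694

0.03352 × 0.482 ÷ 2.328 = 0.00694013745704…
Multiplication/division keeps the fewest significant figures: 0.03352 → 4 s.f., 0.482 → 3 s.f., 2.328 → 4 s.f.; limit is 3.
Rounded to 3 significant figures: 0.00694.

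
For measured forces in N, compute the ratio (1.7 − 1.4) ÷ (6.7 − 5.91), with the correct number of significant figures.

0.4

1.7 − 1.4 = 0.3, limited to 1 d.p. → 1 s.f.; 6.7 − 5.91 = 0.79, limited to 1 d.p. → 1 s.f.
Carrying full precision, 0.3 ÷ 0.79 = 0.379746835443…; keep min(1, 1) = 1 s.f.
Rounded to 1 significant figure: 0.4.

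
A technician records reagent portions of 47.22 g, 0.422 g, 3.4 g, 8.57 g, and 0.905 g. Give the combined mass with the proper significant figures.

47.22 g + 0.422 g + 3.4 g + 8.57 g + 0.905 g = 60.517 g.
Addition/subtraction keeps the fewest decimal places: 47.22 → 2 decimal places, 0.422 → 3 decimal places, 3.4 → 1 decimal place, 8.57 → 2 decimal places, 0.905 → 3 decimal places; limit is 1.
Rounded to 1 decimal place: 60.5 g.

60.5 g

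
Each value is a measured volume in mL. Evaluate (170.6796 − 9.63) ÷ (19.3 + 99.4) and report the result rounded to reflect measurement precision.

1.357

170.6796 − 9.63 = 161.0496, limited to 2 d.p. → 5 s.f.; 19.3 + 99.4 = 118.7, limited to 1 d.p. → 4 s.f.
Carrying full precision, 161.0496 ÷ 118.7 = 1.35677843302…; keep min(5, 4) = 4 s.f.
Rounded to 4 significant figures: 1.357.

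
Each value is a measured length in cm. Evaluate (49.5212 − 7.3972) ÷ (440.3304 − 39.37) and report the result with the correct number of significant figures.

49.5212 − 7.3972 = 42.1240, limited to 4 d.p. → 6 s.f.; 440.3304 − 39.37 = 400.9604, limited to 2 d.p. → 5 s.f.
Carrying full precision, 42.1240 ÷ 400.9604 = 0.105057756327…; keep min(6, 5) = 5 s.f.
Rounded to 5 significant figures: 0.10506.

0.10506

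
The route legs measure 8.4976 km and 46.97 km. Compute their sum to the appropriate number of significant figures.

8.4976 km + 46.97 km = 55.4676 km.
Addition/subtraction keeps the fewest decimal places: 8.4976 → 4 decimal places, 46.97 → 2 decimal places; limit is 2.
Rounded to 2 decimal places: 55.47 km.

55.47 km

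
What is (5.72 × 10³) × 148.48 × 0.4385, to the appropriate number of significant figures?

3.72 × 10⁵

(5.72 × 10³) × 148.48 × 0.4385 = 372420.5056
Multiplication/division keeps the fewest significant figures: 5.72 × 10³ → 3 s.f., 148.48 → 5 s.f., 0.4385 → 4 s.f.; limit is 3.
Rounded to 3 significant figures: 3.72 × 10⁵.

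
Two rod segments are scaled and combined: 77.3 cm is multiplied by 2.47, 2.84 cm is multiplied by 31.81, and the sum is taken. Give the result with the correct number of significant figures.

2.81 × 10² cm

77.3 × 2.47 = 190.931 → 191 cm (3 s.f., last digit at the 10^0 place).
2.84 × 31.81 = 90.3404 → 90.3 cm (3 s.f., last digit at the 10^-1 place).
Sum: 281.2714 cm; keep the coarser place, 10^0.
Result: 2.81 × 10² cm.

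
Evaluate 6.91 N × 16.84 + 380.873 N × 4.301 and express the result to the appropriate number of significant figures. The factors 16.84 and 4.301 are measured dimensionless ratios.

6.91 × 16.84 = 116.3644 → 116 N (3 s.f., last digit at the 10^0 place).
380.873 × 4.301 = 1638.134773 → 1638 N (4 s.f., last digit at the 10^0 place).
Sum: 1754.499173 N; keep the coarser place, 10^0.
Result: 1754 N.

1754 N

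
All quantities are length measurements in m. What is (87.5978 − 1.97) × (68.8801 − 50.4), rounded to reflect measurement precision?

87.5978 − 1.97 = 85.6278, limited to 2 d.p. → 4 s.f.; 68.8801 − 50.4 = 18.4801, limited to 1 d.p. → 3 s.f.
Carrying full precision, 85.6278 × 18.4801 = 1582.41030678; keep min(4, 3) = 3 s.f.
Rounded to 3 significant figures: 1.58 × 10³ m².

1.58 × 10³ m²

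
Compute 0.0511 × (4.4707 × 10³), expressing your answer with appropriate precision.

228

0.0511 × (4.4707 × 10³) = 228.45277
Multiplication/division keeps the fewest significant figures: 0.0511 → 3 s.f., 4.4707 × 10³ → 5 s.f.; limit is 3.
Rounded to 3 significant figures: 228.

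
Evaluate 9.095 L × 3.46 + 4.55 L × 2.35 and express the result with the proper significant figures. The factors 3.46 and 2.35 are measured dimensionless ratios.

9.095 × 3.46 = 31.4687 → 31.5 L (3 s.f., last digit at the 10^-1 place).
4.55 × 2.35 = 10.6925 → 10.7 L (3 s.f., last digit at the 10^-1 place).
Sum: 42.1612 L; keep the coarser place, 10^-1.
Result: 42.2 L.

42.2 L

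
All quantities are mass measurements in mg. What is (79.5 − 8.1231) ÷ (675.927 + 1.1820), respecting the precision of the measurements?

79.5 − 8.1231 = 71.3769, limited to 1 d.p. → 3 s.f.; 675.927 + 1.1820 = 677.1090, limited to 3 d.p. → 6 s.f.
Carrying full precision, 71.3769 ÷ 677.1090 = 0.10541419476…; keep min(3, 6) = 3 s.f.
Rounded to 3 significant figures: 0.105.

0.105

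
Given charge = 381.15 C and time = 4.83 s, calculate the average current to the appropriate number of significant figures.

average current = 381.15 C ÷ 4.83 s = 78.9130434783… A.
381.15 has 5 significant figures; 4.83 has 3.
Division/multiplication keeps the fewest: 3 significant figures.
Rounded: 78.9 A.

78.9 A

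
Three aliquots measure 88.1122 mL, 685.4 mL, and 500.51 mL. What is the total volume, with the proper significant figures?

88.1122 mL + 685.4 mL + 500.51 mL = 1274.0222 mL.
Addition/subtraction keeps the fewest decimal places: 88.1122 → 4 decimal places, 685.4 → 1 decimal place, 500.51 → 2 decimal places; limit is 1.
Rounded to 1 decimal place: 1.2740 × 10^3 mL.

1.2740 × 10^3 mL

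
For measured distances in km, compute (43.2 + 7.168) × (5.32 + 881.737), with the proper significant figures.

43.2 + 7.168 = 50.368, limited to 1 d.p. → 3 s.f.; 5.32 + 881.737 = 887.057, limited to 2 d.p. → 5 s.f.
Carrying full precision, 50.368 × 887.057 = 44679.286976; keep min(3, 5) = 3 s.f.
Rounded to 3 significant figures: 4.47 × 10^4 km².

4.47 × 10^4 km²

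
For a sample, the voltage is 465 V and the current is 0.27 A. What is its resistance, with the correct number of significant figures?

resistance = 465 V ÷ 0.27 A = 1722.22222222… Ω.
465 has 3 significant figures; 0.27 has 2.
Division/multiplication keeps the fewest: 2 significant figures.
Rounded: 1.7 × 10^3 Ω.

1.7 × 10^3 Ω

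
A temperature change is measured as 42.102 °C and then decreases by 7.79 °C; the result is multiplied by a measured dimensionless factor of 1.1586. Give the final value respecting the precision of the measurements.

42.102 °C − 7.79 °C = 34.312 °C; the difference is limited to 2 decimal places (4 s.f.).
Carrying full precision, 34.312 × 1.1586 = 39.7538832 °C; 1.1586 has 5 s.f., so the result keeps min(4, 5) = 4 s.f.
Rounded to 4 significant figures: 39.75 °C.

39.75 °C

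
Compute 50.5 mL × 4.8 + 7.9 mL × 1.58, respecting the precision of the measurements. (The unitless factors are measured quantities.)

50.5 × 4.8 = 242.4 → 2.4 × 10² mL (2 s.f., last digit at the 10^1 place).
7.9 × 1.58 = 12.482 → 12 mL (2 s.f., last digit at the 10^0 place).
Sum: 254.882 mL; keep the coarser place, 10^1.
Result: 2.5 × 10² mL.

2.5 × 10² mL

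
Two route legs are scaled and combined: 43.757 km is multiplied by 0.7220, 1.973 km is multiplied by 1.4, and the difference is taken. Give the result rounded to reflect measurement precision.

28.8 km

43.757 × 0.7220 = 31.592554 → 31.59 km (4 s.f., last digit at the 10^-2 place).
1.973 × 1.4 = 2.7622 → 2.8 km (2 s.f., last digit at the 10^-1 place).
Difference: 28.830354 km; keep the coarser place, 10^-1.
Result: 28.8 km.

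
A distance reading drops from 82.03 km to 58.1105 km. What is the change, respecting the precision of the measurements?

23.92 km

82.03 km − 58.1105 km = 23.9195 km.
Addition/subtraction keeps the fewest decimal places: 82.03 → 2 decimal places, 58.1105 → 4 decimal places; limit is 2.
Rounded to 2 decimal places: 23.92 km.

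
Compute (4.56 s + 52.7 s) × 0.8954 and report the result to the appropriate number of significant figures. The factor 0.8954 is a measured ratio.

4.56 s + 52.7 s = 57.26 s; the sum is limited to 1 decimal place (3 s.f.).
Carrying full precision, 57.26 × 0.8954 = 51.270604 s; 0.8954 has 4 s.f., so the result keeps min(3, 4) = 3 s.f.
Rounded to 3 significant figures: 51.3 s.

51.3 s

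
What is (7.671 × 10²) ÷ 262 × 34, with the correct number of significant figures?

(7.671 × 10²) ÷ 262 × 34 = 99.5473282443…
Multiplication/division keeps the fewest significant figures: 7.671 × 10² → 4 s.f., 262 → 3 s.f., 34 → 2 s.f.; limit is 2.
Rounded to 2 significant figures: 1.0 × 10².

1.0 × 10²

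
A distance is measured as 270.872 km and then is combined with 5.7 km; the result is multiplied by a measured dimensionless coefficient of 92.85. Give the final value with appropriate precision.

270.872 km + 5.7 km = 276.572 km; the sum is limited to 1 decimal place (4 s.f.).
Carrying full precision, 276.572 × 92.85 = 25679.7102 km; 92.85 has 4 s.f., so the result keeps min(4, 4) = 4 s.f.
Rounded to 4 significant figures: 2.568 × 10⁴ km.

2.568 × 10⁴ km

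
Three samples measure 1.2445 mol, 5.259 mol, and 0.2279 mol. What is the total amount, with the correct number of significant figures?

6.731 mol

1.2445 mol + 5.259 mol + 0.2279 mol = 6.7314 mol.
Addition/subtraction keeps the fewest decimal places: 1.2445 → 4 decimal places, 5.259 → 3 decimal places, 0.2279 → 4 decimal places; limit is 3.
Rounded to 3 decimal places: 6.731 mol.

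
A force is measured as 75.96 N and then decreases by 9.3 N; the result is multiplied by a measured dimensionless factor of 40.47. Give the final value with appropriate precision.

2.70 × 10³ N

75.96 N − 9.3 N = 66.66 N; the difference is limited to 1 decimal place (3 s.f.).
Carrying full precision, 66.66 × 40.47 = 2697.7302 N; 40.47 has 4 s.f., so the result keeps min(3, 4) = 3 s.f.
Rounded to 3 significant figures: 2.70 × 10³ N.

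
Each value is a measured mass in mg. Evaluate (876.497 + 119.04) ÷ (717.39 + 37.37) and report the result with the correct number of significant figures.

876.497 + 119.04 = 995.537, limited to 2 d.p. → 5 s.f.; 717.39 + 37.37 = 754.76, limited to 2 d.p. → 5 s.f.
Carrying full precision, 995.537 ÷ 754.76 = 1.31901134135…; keep min(5, 5) = 5 s.f.
Rounded to 5 significant figures: 1.3190.

1.3190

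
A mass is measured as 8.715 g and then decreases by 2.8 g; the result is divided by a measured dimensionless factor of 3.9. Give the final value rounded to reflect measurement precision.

8.715 g − 2.8 g = 5.915 g; the difference is limited to 1 decimal place (2 s.f.).
Carrying full precision, 5.915 ÷ 3.9 = 1.51666666667… g; 3.9 has 2 s.f., so the result keeps min(2, 2) = 2 s.f.
Rounded to 2 significant figures: 1.5 g.

1.5 g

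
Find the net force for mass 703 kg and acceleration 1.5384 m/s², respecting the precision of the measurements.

1.08 × 10^3 N

net force = 703 kg × 1.5384 m/s² = 1081.4952 N.
703 has 3 significant figures; 1.5384 has 5.
Division/multiplication keeps the fewest: 3 significant figures.
Rounded: 1.08 × 10^3 N.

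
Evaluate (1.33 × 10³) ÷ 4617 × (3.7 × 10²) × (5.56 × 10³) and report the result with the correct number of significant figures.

(1.33 × 10³) ÷ 4617 × (3.7 × 10²) × (5.56 × 10³) = 592609.053498…
Multiplication/division keeps the fewest significant figures: 1.33 × 10³ → 3 s.f., 4617 → 4 s.f., 3.7 × 10² → 2 s.f., 5.56 × 10³ → 3 s.f.; limit is 2.
Rounded to 2 significant figures: 5.9 × 10⁵.

5.9 × 10⁵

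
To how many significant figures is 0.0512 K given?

3

0.0512: leading zeros are not significant.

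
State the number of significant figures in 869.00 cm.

869.00: trailing zeros after a decimal point are significant.

5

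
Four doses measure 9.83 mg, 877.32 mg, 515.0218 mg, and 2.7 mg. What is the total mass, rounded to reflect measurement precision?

9.83 mg + 877.32 mg + 515.0218 mg + 2.7 mg = 1404.8718 mg.
Addition/subtraction keeps the fewest decimal places: 9.83 → 2 decimal places, 877.32 → 2 decimal places, 515.0218 → 4 decimal places, 2.7 → 1 decimal place; limit is 1.
Rounded to 1 decimal place: 1404.9 mg.

1404.9 mg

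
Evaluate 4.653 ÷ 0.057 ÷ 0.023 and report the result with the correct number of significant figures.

3.5 × 10³

4.653 ÷ 0.057 ÷ 0.023 = 3549.19908467…
Multiplication/division keeps the fewest significant figures: 4.653 → 4 s.f., 0.057 → 2 s.f., 0.023 → 2 s.f.; limit is 2.
Rounded to 2 significant figures: 3.5 × 10³.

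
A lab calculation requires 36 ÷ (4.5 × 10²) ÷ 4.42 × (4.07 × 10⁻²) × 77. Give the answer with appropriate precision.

0.057

36 ÷ (4.5 × 10²) ÷ 4.42 × (4.07 × 10⁻²) × 77 = 0.0567221719457…
Multiplication/division keeps the fewest significant figures: 36 → 2 s.f., 4.5 × 10² → 2 s.f., 4.42 → 3 s.f., 4.07 × 10⁻² → 3 s.f., 77 → 2 s.f.; limit is 2.
Rounded to 2 significant figures: 0.057.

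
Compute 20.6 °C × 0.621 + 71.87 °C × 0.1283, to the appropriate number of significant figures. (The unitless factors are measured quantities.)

20.6 × 0.621 = 12.7926 → 12.8 °C (3 s.f., last digit at the 10^-1 place).
71.87 × 0.1283 = 9.220921 → 9.221 °C (4 s.f., last digit at the 10^-3 place).
Sum: 22.013521 °C; keep the coarser place, 10^-1.
Result: 22.0 °C.

22.0 °C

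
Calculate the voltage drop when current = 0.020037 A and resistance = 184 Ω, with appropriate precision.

voltage drop = 0.020037 A × 184 Ω = 3.686808 V.
0.020037 has 5 significant figures; 184 has 3.
Division/multiplication keeps the fewest: 3 significant figures.
Rounded: 3.69 V.

3.69 V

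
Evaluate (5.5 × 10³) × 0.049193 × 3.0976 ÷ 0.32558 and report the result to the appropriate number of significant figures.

(5.5 × 10³) × 0.049193 × 3.0976 ÷ 0.32558 = 2574.14860372…
Multiplication/division keeps the fewest significant figures: 5.5 × 10³ → 2 s.f., 0.049193 → 5 s.f., 3.0976 → 5 s.f., 0.32558 → 5 s.f.; limit is 2.
Rounded to 2 significant figures: 2.6 × 10³.

2.6 × 10³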